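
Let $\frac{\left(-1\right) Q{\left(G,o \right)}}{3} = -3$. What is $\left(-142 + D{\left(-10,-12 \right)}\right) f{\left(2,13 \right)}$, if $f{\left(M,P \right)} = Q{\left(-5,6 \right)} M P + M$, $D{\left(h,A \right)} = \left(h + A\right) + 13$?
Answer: $-35636$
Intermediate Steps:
$Q{\left(G,o \right)} = 9$ ($Q{\left(G,o \right)} = \left(-3\right) \left(-3\right) = 9$)
$D{\left(h,A \right)} = 13 + A + h$ ($D{\left(h,A \right)} = \left(A + h\right) + 13 = 13 + A + h$)
$f{\left(M,P \right)} = M + 9 M P$ ($f{\left(M,P \right)} = 9 M P + M = M + 9 M P$)
$\left(-142 + D{\left(-10,-12 \right)}\right) f{\left(2,13 \right)} = \left(-142 - 9\right) 2 \left(1 + 9 \cdot 13\right) = \left(-142 - 9\right) 2 \left(1 + 117\right) = - 151 \cdot 2 \cdot 118 = \left(-151\right) 236 = -35636$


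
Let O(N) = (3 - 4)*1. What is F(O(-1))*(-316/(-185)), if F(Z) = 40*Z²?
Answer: 2528/37 ≈ 68.324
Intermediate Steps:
O(N) = -1 (O(N) = -1*1 = -1)
F(O(-1))*(-316/(-185)) = (40*(-1)²)*(-316/(-185)) = (40*1)*(-316*(-1/185)) = 40*(316/185) = 2528/37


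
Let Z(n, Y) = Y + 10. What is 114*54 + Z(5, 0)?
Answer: 6166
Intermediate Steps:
Z(n, Y) = 10 + Y
114*54 + Z(5, 0) = 114*54 + (10 + 0) = 6156 + 10 = 6166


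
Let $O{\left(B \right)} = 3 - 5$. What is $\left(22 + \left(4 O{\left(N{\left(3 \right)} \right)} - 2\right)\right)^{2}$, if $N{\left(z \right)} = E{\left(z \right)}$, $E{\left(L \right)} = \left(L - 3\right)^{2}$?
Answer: $144$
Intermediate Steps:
$E{\left(L \right)} = \left(-3 + L\right)^{2}$
$N{\left(z \right)} = \left(-3 + z\right)^{2}$
$O{\left(B \right)} = -2$ ($O{\left(B \right)} = 3 - 5 = -2$)
$\left(22 + \left(4 O{\left(N{\left(3 \right)} \right)} - 2\right)\right)^{2} = \left(22 + \left(4 \left(-2\right) - 2\right)\right)^{2} = \left(22 - 10\right)^{2} = 12^{2} = 144$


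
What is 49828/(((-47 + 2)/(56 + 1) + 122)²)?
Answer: 17987908/5303809 ≈ 3.3915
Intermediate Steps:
49828/(((-47 + 2)/(56 + 1) + 122)²) = 49828/((-45/57 + 122)²) = 49828/((-45*1/57 + 122)²) = 49828/((-15/19 + 122)²) = 49828/((2303/19)²) = 49828/(5303809/361) = 49828*(361/5303809) = 17987908/5303809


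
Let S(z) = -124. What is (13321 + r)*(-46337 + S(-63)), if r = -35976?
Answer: 1052573955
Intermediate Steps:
(13321 + r)*(-46337 + S(-63)) = (13321 - 35976)*(-46337 - 124) = -22655*(-46461) = 1052573955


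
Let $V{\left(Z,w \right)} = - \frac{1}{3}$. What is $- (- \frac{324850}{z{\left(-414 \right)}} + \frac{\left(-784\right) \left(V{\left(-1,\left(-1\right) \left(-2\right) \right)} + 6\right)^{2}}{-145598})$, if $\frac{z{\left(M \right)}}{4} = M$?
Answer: $- \frac{3944933357}{20092524} \approx -196.34$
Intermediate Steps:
$z{\left(M \right)} = 4 M$
$V{\left(Z,w \right)} = - \frac{1}{3}$ ($V{\left(Z,w \right)} = \left(-1\right) \frac{1}{3} = - \frac{1}{3}$)
$- (- \frac{324850}{z{\left(-414 \right)}} + \frac{\left(-784\right) \left(V{\left(-1,\left(-1\right) \left(-2\right) \right)} + 6\right)^{2}}{-145598}) = - (- \frac{324850}{4 \left(-414\right)} + \frac{\left(-784\right) \left(- \frac{1}{3} + 6\right)^{2}}{-145598}) = - (- \frac{324850}{-1656} + - 784 \left(\frac{17}{3}\right)^{2} \left(- \frac{1}{145598}\right)) = - (\left(-324850\right) \left(- \frac{1}{1656}\right) + \left(-784\right) \frac{289}{9} \left(- \frac{1}{145598}\right)) = - (\frac{162425}{828} - - \frac{113288}{655191}) = - (\frac{162425}{828} + \frac{113288}{655191}) = \left(-1\right) \frac{3944933357}{20092524} = - \frac{3944933357}{20092524}$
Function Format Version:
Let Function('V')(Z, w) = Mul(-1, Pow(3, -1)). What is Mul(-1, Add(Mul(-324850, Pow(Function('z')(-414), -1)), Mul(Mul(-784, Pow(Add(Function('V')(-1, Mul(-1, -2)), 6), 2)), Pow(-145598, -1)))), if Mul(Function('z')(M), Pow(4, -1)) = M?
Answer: Rational(-3944933357, 20092524) ≈ -196.34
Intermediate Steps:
Function('z')(M) = Mul(4, M)
Function('V')(Z, w) = Rational(-1, 3) (Function('V')(Z, w) = Mul(-1, Rational(1, 3)) = Rational(-1, 3))
Mul(-1, Add(Mul(-324850, Pow(Function('z')(-414), -1)), Mul(Mul(-784, Pow(Add(Function('V')(-1, Mul(-1, -2)), 6), 2)), Pow(-145598, -1)))) = Mul(-1, Add(Mul(-324850, Pow(Mul(4, -414), -1)), Mul(Mul(-784, Pow(Add(Rational(-1, 3), 6), 2)), Pow(-145598, -1)))) = Mul(-1, Add(Mul(-324850, Pow(-1656, -1)), Mul(Mul(-784, Pow(Rational(17, 3), 2)), Rational(-1, 145598)))) = Mul(-1, Add(Mul(-324850, Rational(-1, 1656)), Mul(Mul(-784, Rational(289, 9)), Rational(-1, 145598)))) = Mul(-1, Add(Rational(162425, 828), Mul(Rational(-226576, 9), Rational(-1, 145598)))) = Mul(-1, Add(Rational(162425, 828), Rational(113288, 655191))) = Mul(-1, Rational(3944933357, 20092524)) = Rational(-3944933357, 20092524)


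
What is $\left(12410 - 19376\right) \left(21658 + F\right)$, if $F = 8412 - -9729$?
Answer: $-277239834$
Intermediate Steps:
$F = 18141$ ($F = 8412 + 9729 = 18141$)
$\left(12410 - 19376\right) \left(21658 + F\right) = \left(12410 - 19376\right) \left(21658 + 18141\right) = \left(-6966\right) 39799 = -277239834$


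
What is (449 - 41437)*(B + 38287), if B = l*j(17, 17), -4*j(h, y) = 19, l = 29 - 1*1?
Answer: -1563856152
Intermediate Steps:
l = 28 (l = 29 - 1 = 28)
j(h, y) = -19/4 (j(h, y) = -¼*19 = -19/4)
B = -133 (B = 28*(-19/4) = -133)
(449 - 41437)*(B + 38287) = (449 - 41437)*(-133 + 38287) = -40988*38154 = -1563856152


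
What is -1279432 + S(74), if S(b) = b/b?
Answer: -1279431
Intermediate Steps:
S(b) = 1
-1279432 + S(74) = -1279432 + 1 = -1279431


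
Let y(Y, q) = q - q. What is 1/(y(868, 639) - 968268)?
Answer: -1/968268 ≈ -1.0328e-6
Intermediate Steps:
y(Y, q) = 0
1/(y(868, 639) - 968268) = 1/(0 - 968268) = 1/(-968268) = -1/968268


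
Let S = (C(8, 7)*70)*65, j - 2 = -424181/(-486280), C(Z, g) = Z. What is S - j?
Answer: 17699195259/486280 ≈ 36397.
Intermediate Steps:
j = 1396741/486280 (j = 2 - 424181/(-486280) = 2 - 424181*(-1/486280) = 2 + 424181/486280 = 1396741/486280 ≈ 2.8723)
S = 36400 (S = (8*70)*65 = 560*65 = 36400)
S - j = 36400 - 1*1396741/486280 = 36400 - 1396741/486280 = 17699195259/486280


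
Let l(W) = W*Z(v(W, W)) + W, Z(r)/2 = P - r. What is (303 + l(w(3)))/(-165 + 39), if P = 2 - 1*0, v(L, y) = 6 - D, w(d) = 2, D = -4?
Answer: -13/6 ≈ -2.1667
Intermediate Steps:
v(L, y) = 10 (v(L, y) = 6 - 1*(-4) = 6 + 4 = 10)
P = 2 (P = 2 + 0 = 2)
Z(r) = 4 - 2*r (Z(r) = 2*(2 - r) = 4 - 2*r)
l(W) = -15*W (l(W) = W*(4 - 2*10) + W = W*(4 - 20) + W = W*(-16) + W = -16*W + W = -15*W)
(303 + l(w(3)))/(-165 + 39) = (303 - 15*2)/(-165 + 39) = (303 - 30)/(-126) = 273*(-1/126) = -13/6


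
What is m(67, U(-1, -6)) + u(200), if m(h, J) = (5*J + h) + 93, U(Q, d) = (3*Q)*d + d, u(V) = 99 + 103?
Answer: 422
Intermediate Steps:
u(V) = 202
U(Q, d) = d + 3*Q*d (U(Q, d) = 3*Q*d + d = d + 3*Q*d)
m(h, J) = 93 + h + 5*J (m(h, J) = (h + 5*J) + 93 = 93 + h + 5*J)
m(67, U(-1, -6)) + u(200) = (93 + 67 + 5*(-6*(1 + 3*(-1)))) + 202 = (93 + 67 + 5*(-6*(1 - 3))) + 202 = (93 + 67 + 5*(-6*(-2))) + 202 = (93 + 67 + 5*12) + 202 = (93 + 67 + 60) + 202 = 220 + 202 = 422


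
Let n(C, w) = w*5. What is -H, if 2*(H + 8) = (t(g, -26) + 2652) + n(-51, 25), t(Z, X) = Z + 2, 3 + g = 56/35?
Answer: -6904/5 ≈ -1380.8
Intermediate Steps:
g = -7/5 (g = -3 + 56/35 = -3 + 56*(1/35) = -3 + 8/5 = -7/5 ≈ -1.4000)
t(Z, X) = 2 + Z
n(C, w) = 5*w
H = 6904/5 (H = -8 + (((2 - 7/5) + 2652) + 5*25)/2 = -8 + ((3/5 + 2652) + 125)/2 = -8 + (13263/5 + 125)/2 = -8 + (1/2)*(13888/5) = -8 + 6944/5 = 6904/5 ≈ 1380.8)
-H = -1*6904/5 = -6904/5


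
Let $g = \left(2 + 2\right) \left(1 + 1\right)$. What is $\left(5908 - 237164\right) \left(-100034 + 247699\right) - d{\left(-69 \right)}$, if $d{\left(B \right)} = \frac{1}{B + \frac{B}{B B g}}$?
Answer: $- \frac{1300679064253808}{38089} \approx -3.4148 \cdot 10^{10}$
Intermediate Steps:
$g = 8$ ($g = 4 \cdot 2 = 8$)
$d{\left(B \right)} = \frac{1}{B + \frac{1}{8 B}}$ ($d{\left(B \right)} = \frac{1}{B + \frac{B}{B B 8}} = \frac{1}{B + \frac{B}{B^{2} \cdot 8}} = \frac{1}{B + \frac{B}{8 B^{2}}} = \frac{1}{B + B \frac{1}{8 B^{2}}} = \frac{1}{B + \frac{1}{8 B}}$)
$\left(5908 - 237164\right) \left(-100034 + 247699\right) - d{\left(-69 \right)} = \left(5908 - 237164\right) \left(-100034 + 247699\right) - 8 \left(-69\right) \frac{1}{1 + 8 \left(-69\right)^{2}} = \left(-231256\right) 147665 - 8 \left(-69\right) \frac{1}{1 + 8 \cdot 4761} = -34148417240 - 8 \left(-69\right) \frac{1}{1 + 38088} = -34148417240 - 8 \left(-69\right) \frac{1}{38089} = -34148417240 - - \frac{552}{38089} = -34148417240 + \frac{552}{38089} = - \frac{1300679064253808}{38089}$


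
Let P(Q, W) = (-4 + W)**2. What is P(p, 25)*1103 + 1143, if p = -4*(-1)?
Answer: 487566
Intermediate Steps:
p = 4
P(p, 25)*1103 + 1143 = (-4 + 25)**2*1103 + 1143 = 21**2*1103 + 1143 = 441*1103 + 1143 = 486423 + 1143 = 487566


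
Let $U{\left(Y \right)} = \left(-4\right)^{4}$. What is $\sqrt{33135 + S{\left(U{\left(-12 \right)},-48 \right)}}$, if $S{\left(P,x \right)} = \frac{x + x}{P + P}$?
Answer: $\frac{\sqrt{530157}}{4} \approx 182.03$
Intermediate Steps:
$U{\left(Y \right)} = 256$
$S{\left(P,x \right)} = \frac{x}{P}$ ($S{\left(P,x \right)} = \frac{2 x}{2 P} = 2 x \frac{1}{2 P} = \frac{x}{P}$)
$\sqrt{33135 + S{\left(U{\left(-12 \right)},-48 \right)}} = \sqrt{33135 - \frac{48}{256}} = \sqrt{33135 - \frac{3}{16}} = \sqrt{\frac{530157}{16}} = \frac{\sqrt{530157}}{4}$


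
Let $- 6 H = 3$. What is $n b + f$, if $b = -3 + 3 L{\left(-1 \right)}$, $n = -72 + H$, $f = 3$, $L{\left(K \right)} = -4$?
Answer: $\frac{2181}{2} \approx 1090.5$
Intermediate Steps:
$H = - \frac{1}{2}$ ($H = \left(- \frac{1}{6}\right) 3 = - \frac{1}{2} \approx -0.5$)
$n = - \frac{145}{2}$ ($n = -72 - \frac{1}{2} = - \frac{145}{2} \approx -72.5$)
$b = -15$ ($b = -3 + 3 \left(-4\right) = -3 - 12 = -15$)
$n b + f = \left(- \frac{145}{2}\right) \left(-15\right) + 3 = \frac{2175}{2} + 3 = \frac{2181}{2}$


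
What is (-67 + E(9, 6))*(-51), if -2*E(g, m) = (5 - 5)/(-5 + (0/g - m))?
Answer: 3417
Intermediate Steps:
E(g, m) = 0 (E(g, m) = -(5 - 5)/(2*(-5 + (0/g - m))) = -0/(-5 + (0 - m)) = -0/(-5 - m) = -½*0 = 0)
(-67 + E(9, 6))*(-51) = (-67 + 0)*(-51) = -67*(-51) = 3417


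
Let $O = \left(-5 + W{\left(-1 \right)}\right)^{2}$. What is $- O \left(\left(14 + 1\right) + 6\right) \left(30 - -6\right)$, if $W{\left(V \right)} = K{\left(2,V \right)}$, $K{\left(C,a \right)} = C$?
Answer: $-6804$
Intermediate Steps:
$W{\left(V \right)} = 2$
$O = 9$ ($O = \left(-5 + 2\right)^{2} = \left(-3\right)^{2} = 9$)
$- O \left(\left(14 + 1\right) + 6\right) \left(30 - -6\right) = - 9 \left(\left(14 + 1\right) + 6\right) \left(30 - -6\right) = - 9 \left(15 + 6\right) \left(30 + \left(-4 + 10\right)\right) = - 9 \cdot 21 \left(30 + 6\right) = - 9 \cdot 21 \cdot 36 = - 9 \cdot 756 = \left(-1\right) 6804 = -6804$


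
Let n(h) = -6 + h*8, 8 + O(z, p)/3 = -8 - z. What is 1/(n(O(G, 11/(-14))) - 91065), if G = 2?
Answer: -1/91503 ≈ -1.0929e-5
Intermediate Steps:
O(z, p) = -48 - 3*z (O(z, p) = -24 + 3*(-8 - z) = -24 + (-24 - 3*z) = -48 - 3*z)
n(h) = -6 + 8*h
1/(n(O(G, 11/(-14))) - 91065) = 1/((-6 + 8*(-48 - 3*2)) - 91065) = 1/((-6 + 8*(-48 - 6)) - 91065) = 1/((-6 + 8*(-54)) - 91065) = 1/((-6 - 432) - 91065) = 1/(-438 - 91065) = 1/(-91503) = -1/91503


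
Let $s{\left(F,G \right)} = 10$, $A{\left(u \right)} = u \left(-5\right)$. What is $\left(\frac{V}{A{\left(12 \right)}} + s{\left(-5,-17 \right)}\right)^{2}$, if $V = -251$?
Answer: $\frac{724201}{3600} \approx 201.17$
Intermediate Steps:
$A{\left(u \right)} = - 5 u$
$\left(\frac{V}{A{\left(12 \right)}} + s{\left(-5,-17 \right)}\right)^{2} = \left(- \frac{251}{\left(-5\right) 12} + 10\right)^{2} = \left(- \frac{251}{-60} + 10\right)^{2} = \left(\left(-251\right) \left(- \frac{1}{60}\right) + 10\right)^{2} = \left(\frac{251}{60} + 10\right)^{2} = \left(\frac{851}{60}\right)^{2} = \frac{724201}{3600}$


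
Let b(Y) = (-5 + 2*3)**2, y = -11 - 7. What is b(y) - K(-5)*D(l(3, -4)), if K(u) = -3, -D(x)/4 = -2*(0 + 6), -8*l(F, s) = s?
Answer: 145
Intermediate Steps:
l(F, s) = -s/8
D(x) = 48 (D(x) = -(-8)*(0 + 6) = -(-8)*6 = -4*(-12) = 48)
y = -18
b(Y) = 1 (b(Y) = (-5 + 6)**2 = 1**2 = 1)
b(y) - K(-5)*D(l(3, -4)) = 1 - (-3)*48 = 1 - 1*(-144) = 1 + 144 = 145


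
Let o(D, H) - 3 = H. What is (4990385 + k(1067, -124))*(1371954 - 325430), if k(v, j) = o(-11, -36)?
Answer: 5222523136448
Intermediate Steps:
o(D, H) = 3 + H
k(v, j) = -33 (k(v, j) = 3 - 36 = -33)
(4990385 + k(1067, -124))*(1371954 - 325430) = (4990385 - 33)*(1371954 - 325430) = 4990352*1046524 = 5222523136448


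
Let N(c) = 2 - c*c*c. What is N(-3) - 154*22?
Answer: -3359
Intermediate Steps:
N(c) = 2 - c**3 (N(c) = 2 - c**2*c = 2 - c**3)
N(-3) - 154*22 = (2 - 1*(-3)**3) - 154*22 = (2 - 1*(-27)) - 3388 = (2 + 27) - 3388 = 29 - 3388 = -3359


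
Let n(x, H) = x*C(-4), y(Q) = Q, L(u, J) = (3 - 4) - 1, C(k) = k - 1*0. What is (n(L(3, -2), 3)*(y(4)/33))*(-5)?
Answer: -160/33 ≈ -4.8485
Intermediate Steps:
C(k) = k (C(k) = k + 0 = k)
L(u, J) = -2 (L(u, J) = -1 - 1 = -2)
n(x, H) = -4*x (n(x, H) = x*(-4) = -4*x)
(n(L(3, -2), 3)*(y(4)/33))*(-5) = ((-4*(-2))*(4/33))*(-5) = (8*(4*(1/33)))*(-5) = (8*(4/33))*(-5) = (32/33)*(-5) = -160/33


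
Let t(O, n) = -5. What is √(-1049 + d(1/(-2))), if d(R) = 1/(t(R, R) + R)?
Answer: I*√126951/11 ≈ 32.391*I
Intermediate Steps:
d(R) = 1/(-5 + R)
√(-1049 + d(1/(-2))) = √(-1049 + 1/(-5 + 1/(-2))) = √(-1049 + 1/(-5 - ½)) = √(-1049 + 1/(-11/2)) = √(-1049 - 2/11) = √(-11541/11) = I*√126951/11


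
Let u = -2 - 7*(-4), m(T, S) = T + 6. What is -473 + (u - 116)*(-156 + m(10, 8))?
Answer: 12127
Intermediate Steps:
m(T, S) = 6 + T
u = 26 (u = -2 + 28 = 26)
-473 + (u - 116)*(-156 + m(10, 8)) = -473 + (26 - 116)*(-156 + (6 + 10)) = -473 - 90*(-156 + 16) = -473 - 90*(-140) = -473 + 12600 = 12127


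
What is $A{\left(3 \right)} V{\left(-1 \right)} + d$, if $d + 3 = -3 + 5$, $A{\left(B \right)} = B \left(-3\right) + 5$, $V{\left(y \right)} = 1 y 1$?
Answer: $3$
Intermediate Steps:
$V{\left(y \right)} = y$ ($V{\left(y \right)} = y 1 = y$)
$A{\left(B \right)} = 5 - 3 B$ ($A{\left(B \right)} = - 3 B + 5 = 5 - 3 B$)
$d = -1$ ($d = -3 + \left(-3 + 5\right) = -3 + 2 = -1$)
$A{\left(3 \right)} V{\left(-1 \right)} + d = \left(5 - 9\right) \left(-1\right) - 1 = \left(-4\right) \left(-1\right) - 1 = 4 - 1 = 3$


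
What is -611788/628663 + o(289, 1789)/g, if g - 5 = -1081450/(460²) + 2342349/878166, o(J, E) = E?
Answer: 231885526074209164/331827928711699 ≈ 698.81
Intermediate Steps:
g = 527831173/206466584 (g = 5 + (-1081450/(460²) + 2342349/878166) = 5 + (-1081450/211600 + 2342349*(1/878166)) = 5 + (-1081450*1/211600 + 260261/97574) = 5 + (-21629/4232 + 260261/97574) = 5 - 504501747/206466584 = 527831173/206466584 ≈ 2.5565)
-611788/628663 + o(289, 1789)/g = -611788/628663 + 1789/(527831173/206466584) = -611788*1/628663 + 1789*(206466584/527831173) = -611788/628663 + 369368718776/527831173 = 231885526074209164/331827928711699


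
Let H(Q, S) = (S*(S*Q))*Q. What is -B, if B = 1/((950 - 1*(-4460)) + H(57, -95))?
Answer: -1/29327635 ≈ -3.4098e-8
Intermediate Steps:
H(Q, S) = Q²*S² (H(Q, S) = (S*(Q*S))*Q = (Q*S²)*Q = Q²*S²)
B = 1/29327635 (B = 1/((950 - 1*(-4460)) + 57²*(-95)²) = 1/((950 + 4460) + 3249*9025) = 1/(5410 + 29322225) = 1/29327635 ≈ 3.4098e-8)
-B = -1*1/29327635 = -1/29327635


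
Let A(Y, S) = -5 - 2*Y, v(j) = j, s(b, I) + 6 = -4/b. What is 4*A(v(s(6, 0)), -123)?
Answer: 100/3 ≈ 33.333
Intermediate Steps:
s(b, I) = -6 - 4/b
4*A(v(s(6, 0)), -123) = 4*(-5 - 2*(-6 - 4/6)) = 4*(-5 - 2*(-6 - 4*1/6)) = 4*(-5 - 2*(-6 - 2/3)) = 4*(-5 - 2*(-20/3)) = 4*(-5 + 40/3) = 4*(25/3) = 100/3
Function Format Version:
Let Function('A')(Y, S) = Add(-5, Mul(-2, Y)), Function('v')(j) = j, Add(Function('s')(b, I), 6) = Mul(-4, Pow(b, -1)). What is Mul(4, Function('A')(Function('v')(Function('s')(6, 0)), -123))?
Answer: Rational(100, 3) ≈ 33.333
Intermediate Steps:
Function('s')(b, I) = Add(-6, Mul(-4, Pow(b, -1)))
Mul(4, Function('A')(Function('v')(Function('s')(6, 0)), -123)) = Mul(4, Add(-5, Mul(-2, Add(-6, Mul(-4, Pow(6, -1)))))) = Mul(4, Add(-5, Mul(-2, Add(-6, Mul(-4, Rational(1, 6)))))) = Mul(4, Add(-5, Mul(-2, Add(-6, Rational(-2, 3))))) = Mul(4, Add(-5, Mul(-2, Rational(-20, 3)))) = Mul(4, Add(-5, Rational(40, 3))) = Mul(4, Rational(25, 3)) = Rational(100, 3)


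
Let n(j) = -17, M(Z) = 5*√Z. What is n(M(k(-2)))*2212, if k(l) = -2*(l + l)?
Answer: -37604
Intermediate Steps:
k(l) = -4*l
n(M(k(-2)))*2212 = -17*2212 = -37604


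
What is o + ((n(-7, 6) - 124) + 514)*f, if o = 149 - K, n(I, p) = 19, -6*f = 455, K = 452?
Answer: -187913/6 ≈ -31319.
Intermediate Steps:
f = -455/6 (f = -⅙*455 = -455/6 ≈ -75.833)
o = -303 (o = 149 - 1*452 = 149 - 452 = -303)
o + ((n(-7, 6) - 124) + 514)*f = -303 + ((19 - 124) + 514)*(-455/6) = -303 + (-105 + 514)*(-455/6) = -303 + 409*(-455/6) = -303 - 186095/6 = -187913/6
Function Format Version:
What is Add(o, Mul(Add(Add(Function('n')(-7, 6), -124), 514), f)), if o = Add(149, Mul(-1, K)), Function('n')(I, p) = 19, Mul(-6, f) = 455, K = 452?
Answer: Rational(-187913, 6) ≈ -31319.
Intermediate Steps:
f = Rational(-455, 6) (f = Mul(Rational(-1, 6), 455) = Rational(-455, 6) ≈ -75.833)
o = -303 (o = Add(149, Mul(-1, 452)) = Add(149, -452) = -303)
Add(o, Mul(Add(Add(Function('n')(-7, 6), -124), 514), f)) = Add(-303, Mul(Add(Add(19, -124), 514), Rational(-455, 6))) = Add(-303, Mul(Add(-105, 514), Rational(-455, 6))) = Add(-303, Mul(409, Rational(-455, 6))) = Add(-303, Rational(-186095, 6)) = Rational(-187913, 6)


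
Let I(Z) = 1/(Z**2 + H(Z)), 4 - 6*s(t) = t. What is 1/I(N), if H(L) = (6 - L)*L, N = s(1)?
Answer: 3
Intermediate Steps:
s(t) = 2/3 - t/6
N = 1/2 (N = 2/3 - 1/6*1 = 2/3 - 1/6 = 1/2 ≈ 0.50000)
H(L) = L*(6 - L)
I(Z) = 1/(Z**2 + Z*(6 - Z))
1/I(N) = 1/(1/(6*(1/2))) = 1/((1/6)*2) = 1/(1/3) = 3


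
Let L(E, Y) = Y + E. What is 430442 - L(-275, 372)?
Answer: 430345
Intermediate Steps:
L(E, Y) = E + Y
430442 - L(-275, 372) = 430442 - (-275 + 372) = 430442 - 1*97 = 430442 - 97 = 430345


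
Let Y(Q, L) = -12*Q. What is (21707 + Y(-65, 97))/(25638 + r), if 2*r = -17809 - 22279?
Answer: 22487/5594 ≈ 4.0198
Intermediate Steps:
r = -20044 (r = (-17809 - 22279)/2 = (1/2)*(-40088) = -20044)
(21707 + Y(-65, 97))/(25638 + r) = (21707 - 12*(-65))/(25638 - 20044) = (21707 + 780)/5594 = 22487*(1/5594) = 22487/5594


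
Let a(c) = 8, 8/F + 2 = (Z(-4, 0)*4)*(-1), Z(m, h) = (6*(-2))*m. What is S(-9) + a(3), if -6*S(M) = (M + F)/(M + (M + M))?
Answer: 124835/15714 ≈ 7.9442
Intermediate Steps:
Z(m, h) = -12*m
F = -4/97 (F = 8/(-2 + (-12*(-4)*4)*(-1)) = 8/(-2 + (48*4)*(-1)) = 8/(-2 + 192*(-1)) = 8/(-2 - 192) = 8/(-194) = 8*(-1/194) = -4/97 ≈ -0.041237)
S(M) = -(-4/97 + M)/(18*M) (S(M) = -(M - 4/97)/(6*(M + (M + M))) = -(-4/97 + M)/(6*(M + 2*M)) = -(-4/97 + M)/(6*(3*M)) = -1/(3*M)*(-4/97 + M)/6 = -(-4/97 + M)/(18*M))
S(-9) + a(3) = (1/1746)*(4 - 97*(-9))/(-9) + 8 = (1/1746)*(-⅑)*(4 + 873) + 8 = (1/1746)*(-⅑)*877 + 8 = -877/15714 + 8 = 124835/15714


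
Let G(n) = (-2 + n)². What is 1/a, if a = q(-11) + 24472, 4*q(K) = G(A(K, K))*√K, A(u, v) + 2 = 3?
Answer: 391552/9582060555 - 4*I*√11/9582060555 ≈ 4.0863e-5 - 1.3845e-9*I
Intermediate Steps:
A(u, v) = 1 (A(u, v) = -2 + 3 = 1)
q(K) = √K/4 (q(K) = ((-2 + 1)²*√K)/4 = ((-1)²*√K)/4 = (1*√K)/4 = √K/4)
a = 24472 + I*√11/4 (a = √(-11)/4 + 24472 = (I*√11)/4 + 24472 = I*√11/4 + 24472 = 24472 + I*√11/4 ≈ 24472.0 + 0.82916*I)
1/a = 1/(24472 + I*√11/4)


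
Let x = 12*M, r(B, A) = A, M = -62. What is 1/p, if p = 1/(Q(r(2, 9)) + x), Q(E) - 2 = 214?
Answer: -528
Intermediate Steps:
Q(E) = 216 (Q(E) = 2 + 214 = 216)
x = -744 (x = 12*(-62) = -744)
p = -1/528 (p = 1/(216 - 744) = 1/(-528) = -1/528 ≈ -0.0018939)
1/p = 1/(-1/528) = -528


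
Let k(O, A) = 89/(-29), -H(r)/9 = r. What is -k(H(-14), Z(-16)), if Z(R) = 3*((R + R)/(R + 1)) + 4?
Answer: 89/29 ≈ 3.0690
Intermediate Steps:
H(r) = -9*r
Z(R) = 4 + 6*R/(1 + R) (Z(R) = 3*((2*R)/(1 + R)) + 4 = 3*(2*R/(1 + R)) + 4 = 6*R/(1 + R) + 4 = 4 + 6*R/(1 + R))
k(O, A) = -89/29 (k(O, A) = 89*(-1/29) = -89/29)
-k(H(-14), Z(-16)) = -1*(-89/29) = 89/29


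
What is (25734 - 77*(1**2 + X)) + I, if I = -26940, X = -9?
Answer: -590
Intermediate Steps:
(25734 - 77*(1**2 + X)) + I = (25734 - 77*(1**2 - 9)) - 26940 = (25734 - 77*(1 - 9)) - 26940 = (25734 - 77*(-8)) - 26940 = (25734 + 616) - 26940 = 26350 - 26940 = -590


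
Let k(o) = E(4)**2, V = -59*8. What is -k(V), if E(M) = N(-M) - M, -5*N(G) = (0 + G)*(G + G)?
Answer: -2704/25 ≈ -108.16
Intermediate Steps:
N(G) = -2*G**2/5 (N(G) = -(0 + G)*(G + G)/5 = -G*2*G/5 = -2*G**2/5)
E(M) = -M - 2*M**2/5 (E(M) = -2*M**2/5 - M = -M - 2*M**2/5)
V = -472
k(o) = 2704/25 (k(o) = ((1/5)*4*(-5 - 2*4))**2 = ((1/5)*4*(-5 - 8))**2 = ((1/5)*4*(-13))**2 = (-52/5)**2 = 2704/25)
-k(V) = -1*2704/25 = -2704/25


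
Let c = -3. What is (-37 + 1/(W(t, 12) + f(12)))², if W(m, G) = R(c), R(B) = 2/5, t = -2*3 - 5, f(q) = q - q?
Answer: 4761/4 ≈ 1190.3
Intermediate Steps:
f(q) = 0
t = -11 (t = -6 - 5 = -11)
R(B) = ⅖ (R(B) = 2*(⅕) = ⅖)
W(m, G) = ⅖
(-37 + 1/(W(t, 12) + f(12)))² = (-37 + 1/(⅖ + 0))² = (-37 + 1/(⅖))² = (-37 + 5/2)² = (-69/2)² = 4761/4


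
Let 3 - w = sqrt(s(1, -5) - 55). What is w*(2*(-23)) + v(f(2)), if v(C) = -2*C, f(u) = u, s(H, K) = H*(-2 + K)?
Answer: -142 + 46*I*sqrt(62) ≈ -142.0 + 362.2*I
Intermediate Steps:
w = 3 - I*sqrt(62) (w = 3 - sqrt(1*(-2 - 5) - 55) = 3 - sqrt(1*(-7) - 55) = 3 - sqrt(-7 - 55) = 3 - sqrt(-62) = 3 - I*sqrt(62) ≈ 3.0 - 7.874*I)
w*(2*(-23)) + v(f(2)) = (3 - I*sqrt(62))*(2*(-23)) - 2*2 = (3 - I*sqrt(62))*(-46) - 4 = (-138 + 46*I*sqrt(62)) - 4 = -142 + 46*I*sqrt(62)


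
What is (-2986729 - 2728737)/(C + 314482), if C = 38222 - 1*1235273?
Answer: 300814/46451 ≈ 6.4759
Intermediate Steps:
C = -1197051 (C = 38222 - 1235273 = -1197051)
(-2986729 - 2728737)/(C + 314482) = (-2986729 - 2728737)/(-1197051 + 314482) = -5715466/(-882569) = -5715466*(-1/882569) = 300814/46451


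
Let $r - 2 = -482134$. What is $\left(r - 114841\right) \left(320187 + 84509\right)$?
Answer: $-241592585208$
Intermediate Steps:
$r = -482132$ ($r = 2 - 482134 = -482132$)
$\left(r - 114841\right) \left(320187 + 84509\right) = \left(-482132 - 114841\right) \left(320187 + 84509\right) = \left(-596973\right) 404696 = -241592585208$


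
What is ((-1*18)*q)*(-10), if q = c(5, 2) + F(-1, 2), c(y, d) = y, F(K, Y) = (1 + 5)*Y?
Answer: 3060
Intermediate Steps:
F(K, Y) = 6*Y
q = 17 (q = 5 + 6*2 = 5 + 12 = 17)
((-1*18)*q)*(-10) = (-1*18*17)*(-10) = -18*17*(-10) = -306*(-10) = 3060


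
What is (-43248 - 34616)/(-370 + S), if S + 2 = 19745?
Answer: -77864/19373 ≈ -4.0192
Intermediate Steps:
S = 19743 (S = -2 + 19745 = 19743)
(-43248 - 34616)/(-370 + S) = (-43248 - 34616)/(-370 + 19743) = -77864/19373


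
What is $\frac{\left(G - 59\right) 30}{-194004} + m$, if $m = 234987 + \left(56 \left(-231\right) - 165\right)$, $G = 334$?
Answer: $\frac{7174460549}{32334} \approx 2.2189 \cdot 10^{5}$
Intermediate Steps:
$m = 221886$ ($m = 234987 - 13101 = 221886$)
$\frac{\left(G - 59\right) 30}{-194004} + m = \frac{\left(334 - 59\right) 30}{-194004} + 221886 = 275 \cdot 30 \left(- \frac{1}{194004}\right) + 221886 = 8250 \left(- \frac{1}{194004}\right) + 221886 = - \frac{1375}{32334} + 221886 = \frac{7174460549}{32334}$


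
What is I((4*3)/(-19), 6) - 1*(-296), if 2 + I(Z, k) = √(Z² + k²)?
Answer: 294 + 6*√365/19 ≈ 300.03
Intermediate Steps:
I(Z, k) = -2 + √(Z² + k²)
I((4*3)/(-19), 6) - 1*(-296) = (-2 + √(((4*3)/(-19))² + 6²)) - 1*(-296) = (-2 + √((12*(-1/19))² + 36)) + 296 = (-2 + √((-12/19)² + 36)) + 296 = (-2 + √(144/361 + 36)) + 296 = (-2 + √(13140/361)) + 296 = (-2 + 6*√365/19) + 296 = 294 + 6*√365/19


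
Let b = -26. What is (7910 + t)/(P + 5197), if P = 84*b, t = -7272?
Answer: 638/3013 ≈ 0.21175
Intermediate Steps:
P = -2184 (P = 84*(-26) = -2184)
(7910 + t)/(P + 5197) = (7910 - 7272)/(-2184 + 5197) = 638/3013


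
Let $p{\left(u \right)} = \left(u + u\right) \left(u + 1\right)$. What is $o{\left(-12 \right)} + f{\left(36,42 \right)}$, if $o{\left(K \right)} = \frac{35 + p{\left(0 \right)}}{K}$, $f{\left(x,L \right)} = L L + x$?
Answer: $\frac{21565}{12} \approx 1797.1$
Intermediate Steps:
$p{\left(u \right)} = 2 u \left(1 + u\right)$
$f{\left(x,L \right)} = x + L^{2}$ ($f{\left(x,L \right)} = L^{2} + x = x + L^{2}$)
$o{\left(K \right)} = \frac{35}{K}$ ($o{\left(K \right)} = \frac{35 + 2 \cdot 0 \left(1 + 0\right)}{K} = \frac{35 + 2 \cdot 0 \cdot 1}{K} = \frac{35 + 0}{K} = \frac{35}{K}$)
$o{\left(-12 \right)} + f{\left(36,42 \right)} = \frac{35}{-12} + \left(36 + 42^{2}\right) = 35 \left(- \frac{1}{12}\right) + \left(36 + 1764\right) = - \frac{35}{12} + 1800 = \frac{21565}{12}$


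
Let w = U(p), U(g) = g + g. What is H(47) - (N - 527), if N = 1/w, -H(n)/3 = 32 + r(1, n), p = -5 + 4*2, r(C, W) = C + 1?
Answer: 2549/6 ≈ 424.83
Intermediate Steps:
r(C, W) = 1 + C
p = 3 (p = -5 + 8 = 3)
U(g) = 2*g
w = 6 (w = 2*3 = 6)
H(n) = -102 (H(n) = -3*(32 + (1 + 1)) = -3*(32 + 2) = -3*34 = -102)
N = ⅙ (N = 1/6 = ⅙ ≈ 0.16667)
H(47) - (N - 527) = -102 - (⅙ - 527) = -102 - 1*(-3161/6) = -102 + 3161/6 = 2549/6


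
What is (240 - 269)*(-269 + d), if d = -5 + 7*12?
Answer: 5510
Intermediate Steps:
d = 79 (d = -5 + 84 = 79)
(240 - 269)*(-269 + d) = (240 - 269)*(-269 + 79) = -29*(-190) = 5510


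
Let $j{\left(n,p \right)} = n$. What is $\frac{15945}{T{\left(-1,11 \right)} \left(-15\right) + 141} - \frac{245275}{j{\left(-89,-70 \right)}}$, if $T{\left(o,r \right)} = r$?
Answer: $\frac{1489165}{712} \approx 2091.5$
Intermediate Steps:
$\frac{15945}{T{\left(-1,11 \right)} \left(-15\right) + 141} - \frac{245275}{j{\left(-89,-70 \right)}} = \frac{15945}{11 \left(-15\right) + 141} - \frac{245275}{-89} = \frac{15945}{-165 + 141} - - \frac{245275}{89} = \frac{15945}{-24} + \frac{245275}{89} = 15945 \left(- \frac{1}{24}\right) + \frac{245275}{89} = - \frac{5315}{8} + \frac{245275}{89} = \frac{1489165}{712}$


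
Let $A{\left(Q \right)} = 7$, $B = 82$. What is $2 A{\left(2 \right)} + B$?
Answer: $96$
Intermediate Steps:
$2 A{\left(2 \right)} + B = 2 \cdot 7 + 82 = 14 + 82 = 96$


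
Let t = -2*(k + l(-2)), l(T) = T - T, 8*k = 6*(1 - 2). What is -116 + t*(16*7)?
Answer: 52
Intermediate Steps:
k = -3/4 (k = (6*(1 - 2))/8 = (6*(-1))/8 = (1/8)*(-6) = -3/4 ≈ -0.75000)
l(T) = 0
t = 3/2 (t = -2*(-3/4 + 0) = -2*(-3/4) = 3/2 ≈ 1.5000)
-116 + t*(16*7) = -116 + 3*(16*7)/2 = -116 + (3/2)*112 = -116 + 168 = 52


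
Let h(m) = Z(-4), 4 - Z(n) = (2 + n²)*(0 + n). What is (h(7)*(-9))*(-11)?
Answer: 7524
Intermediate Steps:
Z(n) = 4 - n*(2 + n²) (Z(n) = 4 - (2 + n²)*(0 + n) = 4 - (2 + n²)*n = 4 - n*(2 + n²))
h(m) = 76 (h(m) = 4 - 1*(-4)³ - 2*(-4) = 4 - 1*(-64) + 8 = 4 + 64 + 8 = 76)
(h(7)*(-9))*(-11) = (76*(-9))*(-11) = -684*(-11) = 7524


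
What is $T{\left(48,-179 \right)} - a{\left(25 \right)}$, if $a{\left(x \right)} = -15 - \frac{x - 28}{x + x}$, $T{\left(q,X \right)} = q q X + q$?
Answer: $- \frac{20617653}{50} \approx -4.1235 \cdot 10^{5}$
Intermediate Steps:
$T{\left(q,X \right)} = q + X q^{2}$ ($T{\left(q,X \right)} = q^{2} X + q = X q^{2} + q = q + X q^{2}$)
$a{\left(x \right)} = -15 - \frac{-28 + x}{2 x}$
$T{\left(48,-179 \right)} - a{\left(25 \right)} = 48 \left(1 - 8592\right) - \left(- \frac{31}{2} + \frac{14}{25}\right) = 48 \left(1 - 8592\right) - \left(- \frac{31}{2} + 14 \cdot \frac{1}{25}\right) = 48 \left(-8591\right) - \left(- \frac{31}{2} + \frac{14}{25}\right) = -412368 - - \frac{747}{50} = -412368 + \frac{747}{50} = - \frac{20617653}{50}$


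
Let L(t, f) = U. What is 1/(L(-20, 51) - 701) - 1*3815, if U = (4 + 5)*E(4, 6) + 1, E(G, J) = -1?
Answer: -2704836/709 ≈ -3815.0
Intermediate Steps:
U = -8 (U = (4 + 5)*(-1) + 1 = 9*(-1) + 1 = -9 + 1 = -8)
L(t, f) = -8
1/(L(-20, 51) - 701) - 1*3815 = 1/(-8 - 701) - 1*3815 = 1/(-709) - 3815 = -1/709 - 3815 = -2704836/709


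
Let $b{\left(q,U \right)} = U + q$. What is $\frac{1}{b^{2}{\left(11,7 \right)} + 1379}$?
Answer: $\frac{1}{1703} \approx 0.0005872$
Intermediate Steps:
$\frac{1}{b^{2}{\left(11,7 \right)} + 1379} = \frac{1}{\left(7 + 11\right)^{2} + 1379} = \frac{1}{18^{2} + 1379} = \frac{1}{324 + 1379} = \frac{1}{1703}$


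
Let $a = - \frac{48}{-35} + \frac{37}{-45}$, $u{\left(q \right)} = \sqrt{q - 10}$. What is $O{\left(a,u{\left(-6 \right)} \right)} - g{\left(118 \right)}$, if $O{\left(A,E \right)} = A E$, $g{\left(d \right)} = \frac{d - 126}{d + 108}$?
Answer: $\frac{4}{113} + \frac{692 i}{315} \approx 0.035398 + 2.1968 i$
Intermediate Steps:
$g{\left(d \right)} = \frac{-126 + d}{108 + d}$
$u{\left(q \right)} = \sqrt{-10 + q}$
$a = \frac{173}{315}$ ($a = \left(-48\right) \left(- \frac{1}{35}\right) + 37 \left(- \frac{1}{45}\right) = \frac{48}{35} - \frac{37}{45} = \frac{173}{315} \approx 0.54921$)
$O{\left(a,u{\left(-6 \right)} \right)} - g{\left(118 \right)} = \frac{173 \sqrt{-10 - 6}}{315} - \frac{-126 + 118}{108 + 118} = \frac{173 \sqrt{-16}}{315} - \frac{1}{226} \left(-8\right) = \frac{173 \cdot 4 i}{315} - \frac{1}{226} \left(-8\right) = \frac{692 i}{315} - - \frac{4}{113} = \frac{692 i}{315} + \frac{4}{113} = \frac{4}{113} + \frac{692 i}{315}$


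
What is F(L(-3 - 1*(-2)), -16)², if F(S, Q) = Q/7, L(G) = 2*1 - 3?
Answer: 256/49 ≈ 5.2245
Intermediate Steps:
L(G) = -1 (L(G) = 2 - 3 = -1)
F(S, Q) = Q/7 (F(S, Q) = Q*(⅐) = Q/7)
F(L(-3 - 1*(-2)), -16)² = ((⅐)*(-16))² = (-16/7)² = 256/49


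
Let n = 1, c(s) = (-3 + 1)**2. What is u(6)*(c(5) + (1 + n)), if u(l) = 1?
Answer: 6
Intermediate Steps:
c(s) = 4 (c(s) = (-2)**2 = 4)
u(6)*(c(5) + (1 + n)) = 1*(4 + (1 + 1)) = 1*(4 + 2) = 1*6 = 6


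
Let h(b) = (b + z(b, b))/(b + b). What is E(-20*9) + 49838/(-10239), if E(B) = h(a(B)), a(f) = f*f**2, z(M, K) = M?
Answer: -39599/10239 ≈ -3.8675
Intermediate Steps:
a(f) = f**3
h(b) = 1 (h(b) = (b + b)/(b + b) = (2*b)/((2*b)) = (2*b)*(1/(2*b)) = 1)
E(B) = 1
E(-20*9) + 49838/(-10239) = 1 + 49838/(-10239) = 1 + 49838*(-1/10239) = 1 - 49838/10239 = -39599/10239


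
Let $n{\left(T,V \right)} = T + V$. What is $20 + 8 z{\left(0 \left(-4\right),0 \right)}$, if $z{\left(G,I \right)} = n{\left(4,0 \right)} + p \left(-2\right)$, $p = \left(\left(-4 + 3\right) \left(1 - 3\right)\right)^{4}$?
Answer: $-204$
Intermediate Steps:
$p = 16$ ($p = \left(\left(-1\right) \left(-2\right)\right)^{4} = 2^{4} = 16$)
$z{\left(G,I \right)} = -28$ ($z{\left(G,I \right)} = \left(4 + 0\right) + 16 \left(-2\right) = 4 - 32 = -28$)
$20 + 8 z{\left(0 \left(-4\right),0 \right)} = 20 + 8 \left(-28\right) = 20 - 224 = -204$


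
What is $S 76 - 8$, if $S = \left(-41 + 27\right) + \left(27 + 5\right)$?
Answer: $1360$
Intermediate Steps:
$S = 18$ ($S = -14 + 32 = 18$)
$S 76 - 8 = 18 \cdot 76 - 8 = 1368 - 8 = 1360$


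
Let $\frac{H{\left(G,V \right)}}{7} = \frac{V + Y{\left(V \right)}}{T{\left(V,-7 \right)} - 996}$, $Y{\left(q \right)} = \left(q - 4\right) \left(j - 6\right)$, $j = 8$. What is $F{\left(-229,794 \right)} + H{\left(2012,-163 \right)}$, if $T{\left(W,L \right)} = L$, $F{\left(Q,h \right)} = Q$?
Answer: $- \frac{226208}{1003} \approx -225.53$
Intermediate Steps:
$Y{\left(q \right)} = -8 + 2 q$ ($Y{\left(q \right)} = \left(q - 4\right) \left(8 - 6\right) = \left(-4 + q\right) 2 = -8 + 2 q$)
$H{\left(G,V \right)} = \frac{56}{1003} - \frac{21 V}{1003}$ ($H{\left(G,V \right)} = 7 \frac{V + \left(-8 + 2 V\right)}{-7 - 996} = 7 \frac{-8 + 3 V}{-1003} = 7 \left(-8 + 3 V\right) \left(- \frac{1}{1003}\right) = 7 \left(\frac{8}{1003} - \frac{3 V}{1003}\right) = \frac{56}{1003} - \frac{21 V}{1003}$)
$F{\left(-229,794 \right)} + H{\left(2012,-163 \right)} = -229 + \left(\frac{56}{1003} - - \frac{3423}{1003}\right) = -229 + \left(\frac{56}{1003} + \frac{3423}{1003}\right) = -229 + \frac{3479}{1003} = - \frac{226208}{1003}$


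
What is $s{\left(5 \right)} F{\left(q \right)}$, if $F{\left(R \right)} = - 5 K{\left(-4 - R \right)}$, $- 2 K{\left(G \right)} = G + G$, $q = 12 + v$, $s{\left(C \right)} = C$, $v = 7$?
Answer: $-575$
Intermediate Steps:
$q = 19$ ($q = 12 + 7 = 19$)
$K{\left(G \right)} = - G$ ($K{\left(G \right)} = - \frac{G + G}{2} = - \frac{2 G}{2} = - G$)
$F{\left(R \right)} = -20 - 5 R$ ($F{\left(R \right)} = - 5 \left(- (-4 - R)\right) = - 5 \left(4 + R\right) = -20 - 5 R$)
$s{\left(5 \right)} F{\left(q \right)} = 5 \left(-20 - 95\right) = 5 \left(-115\right) = -575$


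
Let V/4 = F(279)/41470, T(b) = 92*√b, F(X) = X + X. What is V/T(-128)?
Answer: -279*I*√2/7630480 ≈ -5.1709e-5*I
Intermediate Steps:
F(X) = 2*X
V = 1116/20735 (V = 4*((2*279)/41470) = 4*(558*(1/41470)) = 4*(279/20735) = 1116/20735 ≈ 0.053822)
V/T(-128) = 1116/(20735*((92*√(-128)))) = 1116/(20735*((92*(8*I*√2)))) = 1116/(20735*((736*I*√2))) = 1116*(-I*√2/1472)/20735 = -279*I*√2/7630480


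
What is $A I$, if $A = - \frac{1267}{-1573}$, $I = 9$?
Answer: $\frac{11403}{1573} \approx 7.2492$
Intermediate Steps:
$A = \frac{1267}{1573}$ ($A = \left(-1267\right) \left(- \frac{1}{1573}\right) = \frac{1267}{1573} \approx 0.80547$)
$A I = \frac{1267}{1573} \cdot 9 = \frac{11403}{1573}$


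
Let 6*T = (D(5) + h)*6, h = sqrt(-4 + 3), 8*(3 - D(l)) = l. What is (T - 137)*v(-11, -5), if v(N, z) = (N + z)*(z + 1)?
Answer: -8616 + 64*I ≈ -8616.0 + 64.0*I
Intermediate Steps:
D(l) = 3 - l/8
h = I (h = sqrt(-1) = I ≈ 1.0*I)
v(N, z) = (1 + z)*(N + z) (v(N, z) = (N + z)*(1 + z) = (1 + z)*(N + z))
T = 19/8 + I (T = (((3 - 1/8*5) + I)*6)/6 = (((3 - 5/8) + I)*6)/6 = ((19/8 + I)*6)/6 = (57/4 + 6*I)/6 = 19/8 + I ≈ 2.375 + 1.0*I)
(T - 137)*v(-11, -5) = ((19/8 + I) - 137)*(-11 - 5 + (-5)**2 - 11*(-5)) = (-1077/8 + I)*(-11 - 5 + 25 + 55) = (-1077/8 + I)*64 = -8616 + 64*I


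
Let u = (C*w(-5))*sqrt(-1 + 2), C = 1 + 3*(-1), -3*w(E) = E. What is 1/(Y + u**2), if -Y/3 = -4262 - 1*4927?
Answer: 9/248203 ≈ 3.6261e-5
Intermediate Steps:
Y = 27567 (Y = -3*(-4262 - 1*4927) = -3*(-4262 - 4927) = -3*(-9189) = 27567)
w(E) = -E/3
C = -2 (C = 1 - 3 = -2)
u = -10/3 (u = (-(-2)*(-5)/3)*sqrt(-1 + 2) = (-2*5/3)*sqrt(1) = -10/3*1 = -10/3 ≈ -3.3333)
1/(Y + u**2) = 1/(27567 + (-10/3)**2) = 1/(27567 + 100/9) = 1/(248203/9) = 9/248203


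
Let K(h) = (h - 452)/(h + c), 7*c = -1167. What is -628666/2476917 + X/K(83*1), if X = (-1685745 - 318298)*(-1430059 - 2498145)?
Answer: 60457242535752058874/33851199 ≈ 1.7860e+12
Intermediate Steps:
c = -1167/7 (c = (1/7)*(-1167) = -1167/7 ≈ -166.71)
X = 7872289728772 (X = -2004043*(-3928204) = 7872289728772)
K(h) = (-452 + h)/(-1167/7 + h) (K(h) = (h - 452)/(h - 1167/7) = (-452 + h)/(-1167/7 + h))
-628666/2476917 + X/K(83*1) = -628666/2476917 + 7872289728772/((7*(-452 + 83*1)/(-1167 + 7*(83*1)))) = -628666*1/2476917 + 7872289728772/((7*(-452 + 83)/(-1167 + 7*83))) = -628666/2476917 + 7872289728772/((7*(-369)/(-1167 + 581))) = -628666/2476917 + 7872289728772/((7*(-369)/(-586))) = -628666/2476917 + 7872289728772/((7*(-1/586)*(-369))) = -628666/2476917 + 7872289728772/(2583/586) = -628666/2476917 + 7872289728772*(586/2583) = -628666/2476917 + 659023111580056/369 = 60457242535752058874/33851199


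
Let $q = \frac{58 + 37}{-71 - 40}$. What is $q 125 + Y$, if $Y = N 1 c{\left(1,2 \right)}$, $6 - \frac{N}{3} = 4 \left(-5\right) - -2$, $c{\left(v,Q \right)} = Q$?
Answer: $\frac{4109}{111} \approx 37.018$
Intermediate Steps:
$N = 72$ ($N = 18 - 3 \left(4 \left(-5\right) - -2\right) = 18 - 3 \left(-20 + \left(-3 + 5\right)\right) = 18 - 3 \left(-20 + 2\right) = 18 - -54 = 18 + 54 = 72$)
$q = - \frac{95}{111}$ ($q = \frac{95}{-111} = 95 \left(- \frac{1}{111}\right) = - \frac{95}{111} \approx -0.85586$)
$Y = 144$ ($Y = 72 \cdot 1 \cdot 2 = 72 \cdot 2 = 144$)
$q 125 + Y = \left(- \frac{95}{111}\right) 125 + 144 = - \frac{11875}{111} + 144 = \frac{4109}{111}$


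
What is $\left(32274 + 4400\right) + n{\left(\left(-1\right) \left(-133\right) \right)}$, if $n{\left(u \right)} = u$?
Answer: $36807$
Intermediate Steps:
$\left(32274 + 4400\right) + n{\left(\left(-1\right) \left(-133\right) \right)} = \left(32274 + 4400\right) - -133 = 36674 + 133 = 36807$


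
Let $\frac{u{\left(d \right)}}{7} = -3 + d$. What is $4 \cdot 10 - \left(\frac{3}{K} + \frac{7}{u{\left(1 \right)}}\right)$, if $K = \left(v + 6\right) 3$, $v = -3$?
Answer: $\frac{241}{6} \approx 40.167$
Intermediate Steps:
$K = 9$ ($K = \left(-3 + 6\right) 3 = 3 \cdot 3 = 9$)
$u{\left(d \right)} = -21 + 7 d$ ($u{\left(d \right)} = 7 \left(-3 + d\right) = -21 + 7 d$)
$4 \cdot 10 - \left(\frac{3}{K} + \frac{7}{u{\left(1 \right)}}\right) = 4 \cdot 10 - \left(\frac{1}{3} + \frac{7}{-21 + 7 \cdot 1}\right) = 40 - \left(\frac{1}{3} + \frac{7}{-21 + 7}\right) = 40 - \left(\frac{1}{3} + \frac{7}{-14}\right) = 40 - - \frac{1}{6} = 40 + \left(\frac{1}{2} - \frac{1}{3}\right) = 40 + \frac{1}{6} = \frac{241}{6}$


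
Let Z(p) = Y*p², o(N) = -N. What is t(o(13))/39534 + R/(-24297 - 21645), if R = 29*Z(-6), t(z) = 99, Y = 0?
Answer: 3/1198 ≈ 0.0025042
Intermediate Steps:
Z(p) = 0 (Z(p) = 0*p² = 0)
R = 0 (R = 29*0 = 0)
t(o(13))/39534 + R/(-24297 - 21645) = 99/39534 + 0/(-24297 - 21645) = 99*(1/39534) + 0/(-45942) = 3/1198 + 0*(-1/45942) = 3/1198 + 0 = 3/1198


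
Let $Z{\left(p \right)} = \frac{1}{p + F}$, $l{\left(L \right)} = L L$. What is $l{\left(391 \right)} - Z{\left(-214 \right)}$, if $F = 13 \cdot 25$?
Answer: $\frac{16969790}{111} \approx 1.5288 \cdot 10^{5}$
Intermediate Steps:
$l{\left(L \right)} = L^{2}$
$F = 325$
$Z{\left(p \right)} = \frac{1}{325 + p}$ ($Z{\left(p \right)} = \frac{1}{p + 325} = \frac{1}{325 + p}$)
$l{\left(391 \right)} - Z{\left(-214 \right)} = 391^{2} - \frac{1}{325 - 214} = 152881 - \frac{1}{111} = \frac{16969790}{111}$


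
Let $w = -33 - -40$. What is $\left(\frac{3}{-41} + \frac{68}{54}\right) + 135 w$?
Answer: $\frac{1047428}{1107} \approx 946.19$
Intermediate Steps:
$w = 7$ ($w = -33 + 40 = 7$)
$\left(\frac{3}{-41} + \frac{68}{54}\right) + 135 w = \left(\frac{3}{-41} + \frac{68}{54}\right) + 135 \cdot 7 = \left(3 \left(- \frac{1}{41}\right) + 68 \cdot \frac{1}{54}\right) + 945 = \left(- \frac{3}{41} + \frac{34}{27}\right) + 945 = \frac{1313}{1107} + 945 = \frac{1047428}{1107}$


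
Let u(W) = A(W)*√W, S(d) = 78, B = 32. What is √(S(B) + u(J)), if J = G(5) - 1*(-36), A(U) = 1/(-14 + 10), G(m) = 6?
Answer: √(312 - √42)/2 ≈ 8.7395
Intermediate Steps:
A(U) = -¼ (A(U) = 1/(-4) = -¼)
J = 42 (J = 6 - 1*(-36) = 6 + 36 = 42)
u(W) = -√W/4
√(S(B) + u(J)) = √(78 - √42/4)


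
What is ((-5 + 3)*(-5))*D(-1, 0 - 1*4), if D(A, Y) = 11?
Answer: 110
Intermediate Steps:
((-5 + 3)*(-5))*D(-1, 0 - 1*4) = ((-5 + 3)*(-5))*11 = -2*(-5)*11 = 10*11 = 110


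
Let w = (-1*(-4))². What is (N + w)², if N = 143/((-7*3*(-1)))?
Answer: 229441/441 ≈ 520.27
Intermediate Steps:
w = 16 (w = 4² = 16)
N = 143/21 (N = 143/((-21*(-1))) = 143/21 ≈ 6.8095)
(N + w)² = (143/21 + 16)² = (479/21)² = 229441/441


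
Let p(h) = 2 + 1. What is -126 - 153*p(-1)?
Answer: -585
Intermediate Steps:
p(h) = 3
-126 - 153*p(-1) = -126 - 153*3 = -126 - 459 = -585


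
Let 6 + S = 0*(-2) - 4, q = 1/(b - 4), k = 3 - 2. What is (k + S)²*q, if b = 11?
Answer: 81/7 ≈ 11.571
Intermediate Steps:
k = 1
q = ⅐ (q = 1/(11 - 4) = 1/7 = ⅐ ≈ 0.14286)
S = -10 (S = -6 + (0*(-2) - 4) = -6 + (0 - 4) = -6 - 4 = -10)
(k + S)²*q = (1 - 10)²*(⅐) = (-9)²*(⅐) = 81*(⅐) = 81/7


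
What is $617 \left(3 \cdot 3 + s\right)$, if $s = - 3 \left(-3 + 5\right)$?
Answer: $1851$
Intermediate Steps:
$s = -6$ ($s = \left(-3\right) 2 = -6$)
$617 \left(3 \cdot 3 + s\right) = 617 \left(3 \cdot 3 - 6\right) = 617 \left(9 - 6\right) = 617 \cdot 3 = 1851$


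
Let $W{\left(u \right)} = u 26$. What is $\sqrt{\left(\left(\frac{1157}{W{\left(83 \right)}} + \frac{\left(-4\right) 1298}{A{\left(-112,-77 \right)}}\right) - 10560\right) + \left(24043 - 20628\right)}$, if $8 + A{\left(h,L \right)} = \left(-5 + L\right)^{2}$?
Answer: $\frac{i \sqrt{555052678608838}}{278714} \approx 84.53 i$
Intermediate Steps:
$A{\left(h,L \right)} = -8 + \left(-5 + L\right)^{2}$
$W{\left(u \right)} = 26 u$
$\sqrt{\left(\left(\frac{1157}{W{\left(83 \right)}} + \frac{\left(-4\right) 1298}{A{\left(-112,-77 \right)}}\right) - 10560\right) + \left(24043 - 20628\right)} = \sqrt{\left(\left(\frac{1157}{26 \cdot 83} + \frac{\left(-4\right) 1298}{-8 + \left(-5 - 77\right)^{2}}\right) - 10560\right) + \left(24043 - 20628\right)} = \sqrt{\left(\left(\frac{1157}{2158} - \frac{5192}{-8 + \left(-82\right)^{2}}\right) - 10560\right) + \left(24043 - 20628\right)} = \sqrt{\left(\left(1157 \cdot \frac{1}{2158} - \frac{5192}{-8 + 6724}\right) - 10560\right) + 3415} = \sqrt{\left(\left(\frac{89}{166} - \frac{5192}{6716}\right) - 10560\right) + 3415} = \sqrt{\left(\left(\frac{89}{166} - \frac{1298}{1679}\right) - 10560\right) + 3415} = \sqrt{\left(- \frac{66037}{278714} - 10560\right) + 3415} = \sqrt{- \frac{2943285877}{278714} + 3415} = \sqrt{- \frac{1991477567}{278714}} = \frac{i \sqrt{555052678608838}}{278714}$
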